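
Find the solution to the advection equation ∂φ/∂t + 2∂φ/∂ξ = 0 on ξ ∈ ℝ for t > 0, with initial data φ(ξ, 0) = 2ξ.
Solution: By characteristics (dξ/dt = 2), φ(ξ,t) = f(ξ - 2t) with f = φ(·, 0).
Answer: φ(ξ, t) = -4t + 2ξ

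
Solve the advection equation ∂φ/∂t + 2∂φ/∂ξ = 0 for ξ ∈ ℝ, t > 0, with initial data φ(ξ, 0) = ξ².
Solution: By characteristics (dξ/dt = 2), φ(ξ,t) = f(ξ - 2t) with f = φ(·, 0).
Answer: φ(ξ, t) = 4t² - 4tξ + ξ²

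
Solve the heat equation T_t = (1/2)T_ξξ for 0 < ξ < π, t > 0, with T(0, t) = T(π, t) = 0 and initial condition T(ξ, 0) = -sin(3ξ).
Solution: Using separation of variables T = X(ξ)G(t):
Eigenfunctions: sin(nξ), n = 1, 2, 3, ...
General solution: T(ξ, t) = Σ c_n sin(nξ) exp(-n² t/2)
Matching T(ξ,0) = -sin(3ξ) term by term: c_3=-1.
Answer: T(ξ, t) = -exp(-9t/2)sin(3ξ)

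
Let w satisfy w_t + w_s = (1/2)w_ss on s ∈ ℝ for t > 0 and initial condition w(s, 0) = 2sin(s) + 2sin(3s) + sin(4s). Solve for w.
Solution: Moving frame: η = s - t, σ = t, w = u(η,σ), so w_t = u_σ - u_η and w_ss = u_ηη.
Hence w_t + w_s = u_σ and the PDE becomes the heat equation u_σ = (1/2)u_ηη on η ∈ ℝ.
Initial data: u(η,0) = w(η,0) = 2sin(η) + 2sin(3η) + sin(4η). Each mode sin(nη) decays as exp(-n²σ/2) on ℝ, so u(η,σ) = Σ c_n exp(-n²σ/2) sin(nη) with c_1=2, c_3=2, c_4=1: u(η,σ) = exp(-8σ)sin(4η) + 2exp(-σ/2)sin(η) + 2exp(-9σ/2)sin(3η).
Substituting back: w(s,t) = u(s - t, t).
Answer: w(s, t) = exp(-8t)sin(4s - 4t) + 2exp(-t/2)sin(s - t) + 2exp(-9t/2)sin(3s - 3t)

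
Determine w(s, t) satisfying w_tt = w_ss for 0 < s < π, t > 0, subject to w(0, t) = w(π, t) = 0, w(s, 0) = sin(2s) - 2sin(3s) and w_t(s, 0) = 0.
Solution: Separating variables: w = Σ [A_n cos(ω_n t) + B_n sin(ω_n t)] sin(ns), ω_n = n. From ICs: A_2=1, A_3=-2.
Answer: w(s, t) = sin(2s)cos(2t) - 2sin(3s)cos(3t)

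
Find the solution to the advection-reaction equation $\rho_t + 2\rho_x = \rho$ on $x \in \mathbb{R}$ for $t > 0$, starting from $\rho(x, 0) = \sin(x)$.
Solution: Substitute $\rho = e^{t}u$, i.e. $u = e^{-t}\rho$.
By the product rule, $\rho_t = e^{t}(u_t + u)$, $\rho_x = e^{t}u_x$.
Substituting into the PDE and dividing by $e^{t}$: $u_t + u + 2u_x = u$.
The lower-order terms cancel, leaving the standard advection equation $u_t + 2u_x = 0$.
Initial data for $u$: $u(x,0) = \rho(x,0) = \sin(x)$.
Solve for $u$:
  By method of characteristics (waves move right with speed 2):
  Along characteristics $x - 2t =$ const, $u$ is constant, so $u(x,t) = f(x - 2t)$ with $f = u( \cdot , 0)$.
Hence $u(x,t) = - \sin(2 t - x)$.
Transform back: $\rho(x,t) = e^{t}u(x,t)$.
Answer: $\rho(x, t) = - e^{t} \sin(2 t - x)$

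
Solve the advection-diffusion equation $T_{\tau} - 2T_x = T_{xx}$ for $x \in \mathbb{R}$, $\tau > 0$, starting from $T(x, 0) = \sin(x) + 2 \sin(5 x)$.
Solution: Moving frame: $\eta = x + 2\tau$, $\sigma = \tau$, $T = u(\eta,\sigma)$, so $T_{\tau} = u_{\sigma} + 2u_{\eta}$ and $T_{xx} = u_{\eta\eta}$.
Hence $T_{\tau} - 2T_x = u_{\sigma}$ and the PDE becomes the heat equation $u_{\sigma} = u_{\eta\eta}$ on $\eta \in \mathbb{R}$.
Initial data: $u(\eta,0) = T(\eta,0) = \sin(\eta) + 2 \sin(5 \eta)$. Each mode $\sin(n\eta)$ decays as $e^{-n^2\sigma}$ on $\mathbb{R}$, so $u(\eta,\sigma) = \sum c_n e^{-n^2\sigma} \sin(n\eta)$ with $c_1=1, c_5=2$: $u(\eta,\sigma) = e^{-\sigma} \sin(\eta) + 2 e^{-25 \sigma} \sin(5 \eta)$.
Substituting back: $T(x,\tau) = u(x + 2\tau, \tau)$.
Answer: $T(x, \tau) = e^{-\tau} \sin(2 \tau + x) + 2 e^{-25 \tau} \sin(10 \tau + 5 x)$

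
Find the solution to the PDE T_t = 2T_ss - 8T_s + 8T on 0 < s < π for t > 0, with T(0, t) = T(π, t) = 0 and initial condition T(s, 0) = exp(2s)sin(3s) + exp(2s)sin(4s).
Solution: Substitute T = exp(2s)u.
Then T_s = exp(2s)(u_s + 2u), T_ss = exp(2s)(u_ss + 4u_s + 4u), T_t = exp(2s)u_t; substituting and dividing by exp(2s), the lower-order terms cancel: u_t = 2u_ss (standard heat equation).
Data for u: u(s,0) = exp(-2s)T(s,0) = sin(3s) + sin(4s). The boundary conditions carry over: u(0,t) = u(π,t) = 0.
Separating variables: u = Σ c_n exp(-2n²t) sin(ns). From u(s,0) = sin(3s) + sin(4s): c_3=1, c_4=1.
So u(s,t) = exp(-18t)sin(3s) + exp(-32t)sin(4s), and T(s,t) = exp(2s)u(s,t).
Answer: T(s, t) = exp(2s)exp(-18t)sin(3s) + exp(2s)exp(-32t)sin(4s)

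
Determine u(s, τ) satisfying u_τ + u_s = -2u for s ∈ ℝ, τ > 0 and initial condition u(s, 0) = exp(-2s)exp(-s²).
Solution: Substitute u = exp(-2s)w, i.e. w = exp(2s)u.
By the product rule, u_s = exp(-2s)(w_s - 2w), u_τ = exp(-2s)w_τ.
Substituting into the PDE and dividing by exp(-2s): w_τ + (w_s - 2w) = -2w.
The lower-order terms cancel, leaving the standard advection equation w_τ + w_s = 0.
Initial data for w: w(s,0) = exp(2s)u(s,0) = exp(-s²).
Solve for w:
  By method of characteristics (waves move right with speed 1):
  Along characteristics s - τ = const, w is constant, so w(s,τ) = f(s - τ) with f = w(·, 0).
Hence w(s,τ) = exp(-(s - τ)²).
Transform back: u(s,τ) = exp(-2s)w(s,τ).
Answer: u(s, τ) = exp(-2s)exp(-(s - τ)²)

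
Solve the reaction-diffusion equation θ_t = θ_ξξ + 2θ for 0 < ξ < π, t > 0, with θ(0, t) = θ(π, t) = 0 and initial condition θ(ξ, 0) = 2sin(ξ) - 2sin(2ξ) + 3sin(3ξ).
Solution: Substitute θ = exp(2t)u.
Then θ_t = exp(2t)(u_t + 2u), θ_ξξ = exp(2t)u_ξξ; substituting and dividing by exp(2t), the lower-order terms cancel: u_t = u_ξξ (standard heat equation).
Data for u: u(ξ,0) = θ(ξ,0) = 2sin(ξ) - 2sin(2ξ) + 3sin(3ξ). The boundary conditions carry over: u(0,t) = u(π,t) = 0.
Separating variables: u = Σ c_n exp(-n²t) sin(nξ). From u(ξ,0) = 2sin(ξ) - 2sin(2ξ) + 3sin(3ξ): c_1=2, c_2=-2, c_3=3.
So u(ξ,t) = 2exp(-t)sin(ξ) - 2exp(-4t)sin(2ξ) + 3exp(-9t)sin(3ξ), and θ(ξ,t) = exp(2t)u(ξ,t).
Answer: θ(ξ, t) = 2exp(t)sin(ξ) - 2exp(-2t)sin(2ξ) + 3exp(-7t)sin(3ξ)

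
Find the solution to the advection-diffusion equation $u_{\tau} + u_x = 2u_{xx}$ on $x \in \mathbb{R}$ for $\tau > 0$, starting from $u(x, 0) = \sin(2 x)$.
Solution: Change to a moving frame: let $\eta = x - \tau$, $\sigma = \tau$ and write $u(x,\tau) = w(\eta,\sigma)$.
By the chain rule $u_{\tau} = w_{\sigma} - w_{\eta}$, $u_x = w_{\eta}$, $u_{xx} = w_{\eta\eta}$.
Then $u_{\tau} + u_x = w_{\sigma}$: the advection term cancels and the PDE becomes the heat equation $w_{\sigma} = 2w_{\eta\eta}$ on $\eta \in \mathbb{R}$.
Initial data: $w(\eta,0) = u(\eta,0) = \sin(2 \eta)$.
On $\eta \in \mathbb{R}$ each mode satisfies $(\sin(n\eta))'' = -n^2 \sin(n\eta)$, so $e^{-2n^2\sigma} \sin(n\eta)$ solves the heat equation; by superposition $w(\eta,\sigma) = \sum c_n e^{-2n^2\sigma} \sin(n\eta)$.
Reading off the coefficients: $c_2=1$, so $w(\eta,\sigma) = e^{-8 \sigma} \sin(2 \eta)$.
Substituting back $\eta = x - \tau$, $\sigma = \tau$: $u(x,\tau) = w(x - \tau, \tau)$.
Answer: $u(x, \tau) = - e^{-8 \tau} \sin(2 \tau - 2 x)$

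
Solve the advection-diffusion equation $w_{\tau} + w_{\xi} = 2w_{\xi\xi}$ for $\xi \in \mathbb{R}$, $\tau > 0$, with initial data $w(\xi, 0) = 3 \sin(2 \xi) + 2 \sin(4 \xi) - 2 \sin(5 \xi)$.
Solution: Moving frame: $\eta = \xi - \tau$, $\sigma = \tau$, $w = u(\eta,\sigma)$, so $w_{\tau} = u_{\sigma} - u_{\eta}$ and $w_{\xi\xi} = u_{\eta\eta}$.
Hence $w_{\tau} + w_{\xi} = u_{\sigma}$ and the PDE becomes the heat equation $u_{\sigma} = 2u_{\eta\eta}$ on $\eta \in \mathbb{R}$.
Initial data: $u(\eta,0) = w(\eta,0) = 3 \sin(2 \eta) + 2 \sin(4 \eta) - 2 \sin(5 \eta)$. Each mode $\sin(n\eta)$ decays as $e^{-2n^2\sigma}$ on $\mathbb{R}$, so $u(\eta,\sigma) = \sum c_n e^{-2n^2\sigma} \sin(n\eta)$ with $c_2=3, c_4=2, c_5=-2$: $u(\eta,\sigma) = 3 e^{-8 \sigma} \sin(2 \eta) + 2 e^{-32 \sigma} \sin(4 \eta) - 2 e^{-50 \sigma} \sin(5 \eta)$.
Substituting back: $w(\xi,\tau) = u(\xi - \tau, \tau)$.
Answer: $w(\xi, \tau) = -3 e^{-8 \tau} \sin(2 \tau - 2 \xi) - 2 e^{-32 \tau} \sin(4 \tau - 4 \xi) + 2 e^{-50 \tau} \sin(5 \tau - 5 \xi)$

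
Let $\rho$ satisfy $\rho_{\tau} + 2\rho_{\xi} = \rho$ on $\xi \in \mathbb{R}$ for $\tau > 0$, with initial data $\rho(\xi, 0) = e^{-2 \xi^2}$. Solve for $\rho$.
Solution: Substitute $\rho = e^{\tau}u$.
Then $\rho_{\tau} = e^{\tau}(u_{\tau} + u)$, $\rho_{\xi} = e^{\tau}u_{\xi}$; substituting and dividing by $e^{\tau}$, the lower-order terms cancel: $u_{\tau} + 2u_{\xi} = 0$ (standard advection equation).
Data for $u$: $u(\xi,0) = \rho(\xi,0) = e^{-2 \xi^2}$.
By characteristics ($d\xi/d\tau = 2$), $u(\xi,\tau) = f(\xi - 2\tau)$ with $f = u( \cdot , 0)$.
So $u(\xi,\tau) = e^{-2 (\xi - 2 \tau)^2}$, and $\rho(\xi,\tau) = e^{\tau}u(\xi,\tau)$.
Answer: $\rho(\xi, \tau) = e^{\tau} e^{-2 (-2 \tau + \xi)^2}$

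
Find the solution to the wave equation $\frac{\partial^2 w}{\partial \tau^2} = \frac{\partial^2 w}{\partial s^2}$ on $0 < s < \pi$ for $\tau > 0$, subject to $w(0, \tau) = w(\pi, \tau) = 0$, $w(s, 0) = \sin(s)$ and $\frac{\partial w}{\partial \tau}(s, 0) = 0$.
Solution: Separating variables: $w = \sum [A_n \cos(\omega_n \tau) + B_n \sin(\omega_n \tau)] \sin(ns)$, $\omega_n = n$. From ICs: $A_1=1$.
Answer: $w(s, \tau) = \sin(s) \cos(\tau)$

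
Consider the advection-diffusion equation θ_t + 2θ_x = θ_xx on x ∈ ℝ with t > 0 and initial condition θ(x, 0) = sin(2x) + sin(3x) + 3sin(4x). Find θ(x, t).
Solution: Moving frame: η = x - 2t, σ = t, θ = u(η,σ), so θ_t = u_σ - 2u_η and θ_xx = u_ηη.
Hence θ_t + 2θ_x = u_σ and the PDE becomes the heat equation u_σ = u_ηη on η ∈ ℝ.
Initial data: u(η,0) = θ(η,0) = sin(2η) + sin(3η) + 3sin(4η). Each mode sin(nη) decays as exp(-n²σ) on ℝ, so u(η,σ) = Σ c_n exp(-n²σ) sin(nη) with c_2=1, c_3=1, c_4=3: u(η,σ) = exp(-4σ)sin(2η) + exp(-9σ)sin(3η) + 3exp(-16σ)sin(4η).
Substituting back: θ(x,t) = u(x - 2t, t).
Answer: θ(x, t) = -exp(-4t)sin(4t - 2x) - exp(-9t)sin(6t - 3x) - 3exp(-16t)sin(8t - 4x)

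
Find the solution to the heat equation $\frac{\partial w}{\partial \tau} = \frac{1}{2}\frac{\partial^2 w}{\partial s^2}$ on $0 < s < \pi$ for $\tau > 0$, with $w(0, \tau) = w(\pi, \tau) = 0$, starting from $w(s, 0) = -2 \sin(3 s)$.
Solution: Separating variables: $w = \sum c_n e^{-n^2\tau/2} \sin(ns)$. From $w(s,0) = -2 \sin(3 s)$: $c_3=-2$.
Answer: $w(s, \tau) = -2 e^{-9 \tau/2} \sin(3 s)$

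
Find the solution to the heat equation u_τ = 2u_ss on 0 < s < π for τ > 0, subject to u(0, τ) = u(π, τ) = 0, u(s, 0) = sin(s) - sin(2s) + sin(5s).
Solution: Using separation of variables u = X(s)T(τ):
Eigenfunctions: sin(ns), n = 1, 2, 3, ...
General solution: u(s, τ) = Σ c_n sin(ns) exp(-2n² τ)
Matching u(s,0) = sin(s) - sin(2s) + sin(5s) term by term: c_1=1, c_2=-1, c_5=1.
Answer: u(s, τ) = exp(-2τ)sin(s) - exp(-8τ)sin(2s) + exp(-50τ)sin(5s)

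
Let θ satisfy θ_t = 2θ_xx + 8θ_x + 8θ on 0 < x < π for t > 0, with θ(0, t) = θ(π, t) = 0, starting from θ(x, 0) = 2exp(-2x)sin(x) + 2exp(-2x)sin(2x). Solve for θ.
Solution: Substitute θ = exp(-2x)u.
Then θ_x = exp(-2x)(u_x - 2u), θ_xx = exp(-2x)(u_xx - 4u_x + 4u), θ_t = exp(-2x)u_t; substituting and dividing by exp(-2x), the lower-order terms cancel: u_t = 2u_xx (standard heat equation).
Data for u: u(x,0) = exp(2x)θ(x,0) = 2sin(x) + 2sin(2x). The boundary conditions carry over: u(0,t) = u(π,t) = 0.
Separating variables: u = Σ c_n exp(-2n²t) sin(nx). From u(x,0) = 2sin(x) + 2sin(2x): c_1=2, c_2=2.
So u(x,t) = 2exp(-2t)sin(x) + 2exp(-8t)sin(2x), and θ(x,t) = exp(-2x)u(x,t).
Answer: θ(x, t) = 2exp(-2t)exp(-2x)sin(x) + 2exp(-8t)exp(-2x)sin(2x)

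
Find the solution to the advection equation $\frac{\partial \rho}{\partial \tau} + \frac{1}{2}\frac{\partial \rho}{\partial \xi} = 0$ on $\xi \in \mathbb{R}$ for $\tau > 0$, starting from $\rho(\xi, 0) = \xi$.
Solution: By method of characteristics (waves move right with speed 1/2):
Along characteristics $\xi - \frac{1}{2}\tau =$ const, $\rho$ is constant, so $\rho(\xi,\tau) = f(\xi - \frac{1}{2}\tau)$ with $f = \rho( \cdot , 0)$.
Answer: $\rho(\xi, \tau) = -\frac{1}{2} \tau + \xi$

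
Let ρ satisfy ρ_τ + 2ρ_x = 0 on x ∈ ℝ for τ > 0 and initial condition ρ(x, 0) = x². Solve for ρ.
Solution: By method of characteristics (waves move right with speed 2):
Along characteristics x - 2τ = const, ρ is constant, so ρ(x,τ) = f(x - 2τ) with f = ρ(·, 0).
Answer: ρ(x, τ) = x² - 4xτ + 4τ²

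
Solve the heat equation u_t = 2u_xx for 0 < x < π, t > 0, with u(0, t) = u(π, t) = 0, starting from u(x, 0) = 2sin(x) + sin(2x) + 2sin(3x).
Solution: Separating variables: u = Σ c_n exp(-2n²t) sin(nx). From u(x,0) = 2sin(x) + sin(2x) + 2sin(3x): c_1=2, c_2=1, c_3=2.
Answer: u(x, t) = 2exp(-2t)sin(x) + exp(-8t)sin(2x) + 2exp(-18t)sin(3x)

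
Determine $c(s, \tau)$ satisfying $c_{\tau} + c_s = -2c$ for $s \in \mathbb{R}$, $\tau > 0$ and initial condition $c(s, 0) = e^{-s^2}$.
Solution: Substitute $c = e^{-2\tau}u$.
Then $c_{\tau} = e^{-2\tau}(u_{\tau} - 2u)$, $c_s = e^{-2\tau}u_s$; substituting and dividing by $e^{-2\tau}$, the lower-order terms cancel: $u_{\tau} + u_s = 0$ (standard advection equation).
Data for $u$: $u(s,0) = c(s,0) = e^{-s^2}$.
By characteristics ($ds/d\tau = 1$), $u(s,\tau) = f(s - \tau)$ with $f = u( \cdot , 0)$.
So $u(s,\tau) = e^{-(s - \tau)^2}$, and $c(s,\tau) = e^{-2\tau}u(s,\tau)$.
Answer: $c(s, \tau) = e^{-2 \tau} e^{-(-\tau + s)^2}$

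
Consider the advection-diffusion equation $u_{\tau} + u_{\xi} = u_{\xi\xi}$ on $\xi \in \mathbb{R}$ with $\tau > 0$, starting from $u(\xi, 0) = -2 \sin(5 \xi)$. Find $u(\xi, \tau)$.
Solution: Change to a moving frame: let $\eta = \xi - \tau$, $\sigma = \tau$ and write $u(\xi,\tau) = w(\eta,\sigma)$.
By the chain rule $u_{\tau} = w_{\sigma} - w_{\eta}$, $u_{\xi} = w_{\eta}$, $u_{\xi\xi} = w_{\eta\eta}$.
Then $u_{\tau} + u_{\xi} = w_{\sigma}$: the advection term cancels and the PDE becomes the heat equation $w_{\sigma} = w_{\eta\eta}$ on $\eta \in \mathbb{R}$.
Initial data: $w(\eta,0) = u(\eta,0) = -2 \sin(5 \eta)$.
On $\eta \in \mathbb{R}$ each mode satisfies $(\sin(n\eta))'' = -n^2 \sin(n\eta)$, so $e^{-n^2\sigma} \sin(n\eta)$ solves the heat equation; by superposition $w(\eta,\sigma) = \sum c_n e^{-n^2\sigma} \sin(n\eta)$.
Reading off the coefficients: $c_5=-2$, so $w(\eta,\sigma) = -2 e^{-25 \sigma} \sin(5 \eta)$.
Substituting back $\eta = \xi - \tau$, $\sigma = \tau$: $u(\xi,\tau) = w(\xi - \tau, \tau)$.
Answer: $u(\xi, \tau) = 2 e^{-25 \tau} \sin(5 \tau - 5 \xi)$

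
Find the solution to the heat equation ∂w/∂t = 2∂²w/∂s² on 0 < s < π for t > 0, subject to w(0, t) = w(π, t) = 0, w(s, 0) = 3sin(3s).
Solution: Separating variables: w = Σ c_n exp(-2n²t) sin(ns). From w(s,0) = 3sin(3s): c_3=3.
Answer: w(s, t) = 3exp(-18t)sin(3s)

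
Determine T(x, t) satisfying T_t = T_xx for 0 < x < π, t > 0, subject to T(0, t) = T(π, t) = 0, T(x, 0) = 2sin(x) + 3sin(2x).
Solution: Separating variables: T = Σ c_n exp(-n²t) sin(nx). From T(x,0) = 2sin(x) + 3sin(2x): c_1=2, c_2=3.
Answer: T(x, t) = 2exp(-t)sin(x) + 3exp(-4t)sin(2x)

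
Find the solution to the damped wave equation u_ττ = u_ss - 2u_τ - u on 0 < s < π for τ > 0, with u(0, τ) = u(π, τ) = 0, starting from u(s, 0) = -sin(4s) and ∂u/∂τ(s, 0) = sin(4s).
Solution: Substitute u = exp(-τ)w, i.e. w = exp(τ)u.
By the product rule, u_τ = exp(-τ)(w_τ - w), u_ττ = exp(-τ)(w_ττ - 2w_τ + w), u_ss = exp(-τ)w_ss.
Substituting into the PDE and dividing by exp(-τ): w_ττ - 2w_τ + w = w_ss - 2(w_τ - w) - w.
The lower-order terms cancel, leaving the standard wave equation w_ττ = w_ss.
Initial data for w: w(s,0) = u(s,0) = -sin(4s); w_τ(s,0) = u_τ(s,0) + u(s,0) = 0. The boundary conditions carry over: w(0,τ) = w(π,τ) = 0.
Solve for w:
  Using separation of variables w = X(s)T(τ):
  Eigenfunctions: sin(ns), n = 1, 2, 3, ...
  General solution: w(s, τ) = Σ [A_n cos(n τ) + B_n sin(n τ)] sin(ns)
  From w(s,0) = -sin(4s): A_4=-1. From w_τ(s,0) = 0: all B_n = 0.
Hence w(s,τ) = -sin(4s)cos(4τ).
Transform back: u(s,τ) = exp(-τ)w(s,τ).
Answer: u(s, τ) = -exp(-τ)sin(4s)cos(4τ)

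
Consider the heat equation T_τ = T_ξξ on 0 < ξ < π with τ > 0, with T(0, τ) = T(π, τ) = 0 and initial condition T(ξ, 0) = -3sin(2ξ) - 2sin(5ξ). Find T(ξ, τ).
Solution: Using separation of variables T = X(ξ)G(τ):
Eigenfunctions: sin(nξ), n = 1, 2, 3, ...
General solution: T(ξ, τ) = Σ c_n sin(nξ) exp(-n² τ)
Matching T(ξ,0) = -3sin(2ξ) - 2sin(5ξ) term by term: c_2=-3, c_5=-2.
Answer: T(ξ, τ) = -3exp(-4τ)sin(2ξ) - 2exp(-25τ)sin(5ξ)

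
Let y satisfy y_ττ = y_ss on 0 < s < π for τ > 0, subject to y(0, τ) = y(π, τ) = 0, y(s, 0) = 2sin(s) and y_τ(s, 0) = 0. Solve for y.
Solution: Using separation of variables y = X(s)T(τ):
Eigenfunctions: sin(ns), n = 1, 2, 3, ...
General solution: y(s, τ) = Σ [A_n cos(n τ) + B_n sin(n τ)] sin(ns)
From y(s,0) = 2sin(s): A_1=2. From y_τ(s,0) = 0: all B_n = 0.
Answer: y(s, τ) = 2sin(s)cos(τ)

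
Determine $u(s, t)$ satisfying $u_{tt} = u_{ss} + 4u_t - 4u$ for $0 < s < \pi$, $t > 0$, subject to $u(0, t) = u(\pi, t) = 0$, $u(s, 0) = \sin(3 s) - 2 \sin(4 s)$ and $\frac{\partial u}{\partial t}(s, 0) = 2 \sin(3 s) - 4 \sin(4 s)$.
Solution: Substitute $u = e^{2t}w$, i.e. $w = e^{-2t}u$.
By the product rule, $u_t = e^{2t}(w_t + 2w)$, $u_{tt} = e^{2t}(w_{tt} + 4w_t + 4w)$, $u_{ss} = e^{2t}w_{ss}$.
Substituting into the PDE and dividing by $e^{2t}$: $w_{tt} + 4w_t + 4w = w_{ss} + 4(w_t + 2w) - 4w$.
The lower-order terms cancel, leaving the standard wave equation $w_{tt} = w_{ss}$.
Initial data for $w$: $w(s,0) = u(s,0) = \sin(3 s) - 2 \sin(4 s)$; $w_t(s,0) = u_t(s,0) - 2u(s,0) = 0$. The boundary conditions carry over: $w(0,t) = w(\pi,t) = 0$.
Solve for $w$:
  Using separation of variables $w = X(s)T(t)$:
  Eigenfunctions: $\sin(ns)$, $n = 1, 2, 3, \ldots$
  General solution: $w(s, t) = \sum [A_n \cos(n t) + B_n \sin(n t)] \sin(ns)$
  From $w(s,0) = \sin(3 s) - 2 \sin(4 s)$: $A_3=1, A_4=-2$. From $w_t(s,0) = 0$: all $B_n = 0$.
Hence $w(s,t) = \sin(3 s) \cos(3 t) - 2 \sin(4 s) \cos(4 t)$.
Transform back: $u(s,t) = e^{2t}w(s,t)$.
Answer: $u(s, t) = e^{2 t} \sin(3 s) \cos(3 t) - 2 e^{2 t} \sin(4 s) \cos(4 t)$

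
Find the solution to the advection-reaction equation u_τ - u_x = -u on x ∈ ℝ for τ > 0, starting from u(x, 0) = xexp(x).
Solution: Substitute u = exp(x)w.
Then u_x = exp(x)(w_x + w), u_τ = exp(x)w_τ; substituting and dividing by exp(x), the lower-order terms cancel: w_τ - w_x = 0 (standard advection equation).
Data for w: w(x,0) = exp(-x)u(x,0) = x.
By characteristics (dx/dτ = -1), w(x,τ) = f(x + τ) with f = w(·, 0).
So w(x,τ) = x + τ, and u(x,τ) = exp(x)w(x,τ).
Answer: u(x, τ) = xexp(x) + τexp(x)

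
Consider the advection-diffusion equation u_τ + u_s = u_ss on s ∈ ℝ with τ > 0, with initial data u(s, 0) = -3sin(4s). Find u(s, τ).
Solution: Moving frame: η = s - τ, σ = τ, u = w(η,σ), so u_τ = w_σ - w_η and u_ss = w_ηη.
Hence u_τ + u_s = w_σ and the PDE becomes the heat equation w_σ = w_ηη on η ∈ ℝ.
Initial data: w(η,0) = u(η,0) = -3sin(4η). Each mode sin(nη) decays as exp(-n²σ) on ℝ, so w(η,σ) = Σ c_n exp(-n²σ) sin(nη) with c_4=-3: w(η,σ) = -3exp(-16σ)sin(4η).
Substituting back: u(s,τ) = w(s - τ, τ).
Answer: u(s, τ) = -3exp(-16τ)sin(4s - 4τ)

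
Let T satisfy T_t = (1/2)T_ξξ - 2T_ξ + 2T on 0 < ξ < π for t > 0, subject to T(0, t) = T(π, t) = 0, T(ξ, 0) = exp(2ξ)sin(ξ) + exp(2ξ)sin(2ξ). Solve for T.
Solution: Substitute T = exp(2ξ)u, i.e. u = exp(-2ξ)T.
By the product rule, T_ξ = exp(2ξ)(u_ξ + 2u), T_ξξ = exp(2ξ)(u_ξξ + 4u_ξ + 4u), T_t = exp(2ξ)u_t.
Substituting into the PDE and dividing by exp(2ξ): u_t = (1/2)(u_ξξ + 4u_ξ + 4u) - 2(u_ξ + 2u) + 2u.
The lower-order terms cancel, leaving the standard heat equation u_t = (1/2)u_ξξ.
Initial data for u: u(ξ,0) = exp(-2ξ)T(ξ,0) = sin(ξ) + sin(2ξ). The boundary conditions carry over: u(0,t) = u(π,t) = 0.
Solve for u:
  Using separation of variables u = X(ξ)G(t):
  Eigenfunctions: sin(nξ), n = 1, 2, 3, ...
  General solution: u(ξ, t) = Σ c_n sin(nξ) exp(-n² t/2)
  Matching u(ξ,0) = sin(ξ) + sin(2ξ) term by term: c_1=1, c_2=1.
Hence u(ξ,t) = exp(-2t)sin(2ξ) + exp(-t/2)sin(ξ).
Transform back: T(ξ,t) = exp(2ξ)u(ξ,t).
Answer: T(ξ, t) = exp(-2t)exp(2ξ)sin(2ξ) + exp(-t/2)exp(2ξ)sin(ξ)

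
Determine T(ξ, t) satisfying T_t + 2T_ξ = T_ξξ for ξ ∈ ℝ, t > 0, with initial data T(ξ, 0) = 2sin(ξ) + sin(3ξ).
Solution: Moving frame: η = ξ - 2t, σ = t, T = u(η,σ), so T_t = u_σ - 2u_η and T_ξξ = u_ηη.
Hence T_t + 2T_ξ = u_σ and the PDE becomes the heat equation u_σ = u_ηη on η ∈ ℝ.
Initial data: u(η,0) = T(η,0) = 2sin(η) + sin(3η). Each mode sin(nη) decays as exp(-n²σ) on ℝ, so u(η,σ) = Σ c_n exp(-n²σ) sin(nη) with c_1=2, c_3=1: u(η,σ) = 2exp(-σ)sin(η) + exp(-9σ)sin(3η).
Substituting back: T(ξ,t) = u(ξ - 2t, t).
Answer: T(ξ, t) = -2exp(-t)sin(2t - ξ) - exp(-9t)sin(6t - 3ξ)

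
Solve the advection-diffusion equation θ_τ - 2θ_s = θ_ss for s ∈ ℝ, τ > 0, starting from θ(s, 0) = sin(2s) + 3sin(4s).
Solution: Change to a moving frame: let η = s + 2τ, σ = τ and write θ(s,τ) = u(η,σ).
By the chain rule θ_τ = u_σ + 2u_η, θ_s = u_η, θ_ss = u_ηη.
Then θ_τ - 2θ_s = u_σ: the advection term cancels and the PDE becomes the heat equation u_σ = u_ηη on η ∈ ℝ.
Initial data: u(η,0) = θ(η,0) = sin(2η) + 3sin(4η).
On η ∈ ℝ each mode satisfies (sin(nη))″ = -n² sin(nη), so exp(-n²σ) sin(nη) solves the heat equation; by superposition u(η,σ) = Σ c_n exp(-n²σ) sin(nη).
Reading off the coefficients: c_2=1, c_4=3, so u(η,σ) = exp(-4σ)sin(2η) + 3exp(-16σ)sin(4η).
Substituting back η = s + 2τ, σ = τ: θ(s,τ) = u(s + 2τ, τ).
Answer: θ(s, τ) = exp(-4τ)sin(2s + 4τ) + 3exp(-16τ)sin(4s + 8τ)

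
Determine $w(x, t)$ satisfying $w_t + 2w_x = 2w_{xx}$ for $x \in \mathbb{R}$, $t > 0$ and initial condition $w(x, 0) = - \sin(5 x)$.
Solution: Moving frame: $\eta = x - 2t$, $\sigma = t$, $w = u(\eta,\sigma)$, so $w_t = u_{\sigma} - 2u_{\eta}$ and $w_{xx} = u_{\eta\eta}$.
Hence $w_t + 2w_x = u_{\sigma}$ and the PDE becomes the heat equation $u_{\sigma} = 2u_{\eta\eta}$ on $\eta \in \mathbb{R}$.
Initial data: $u(\eta,0) = w(\eta,0) = - \sin(5 \eta)$. Each mode $\sin(n\eta)$ decays as $e^{-2n^2\sigma}$ on $\mathbb{R}$, so $u(\eta,\sigma) = \sum c_n e^{-2n^2\sigma} \sin(n\eta)$ with $c_5=-1$: $u(\eta,\sigma) = - e^{-50 \sigma} \sin(5 \eta)$.
Substituting back: $w(x,t) = u(x - 2t, t)$.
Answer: $w(x, t) = e^{-50 t} \sin(10 t - 5 x)$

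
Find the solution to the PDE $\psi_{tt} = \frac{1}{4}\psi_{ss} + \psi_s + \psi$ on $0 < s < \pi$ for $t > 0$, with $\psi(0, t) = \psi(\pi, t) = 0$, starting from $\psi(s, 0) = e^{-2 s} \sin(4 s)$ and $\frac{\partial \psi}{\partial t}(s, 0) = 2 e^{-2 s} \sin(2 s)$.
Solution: Substitute $\psi = e^{-2s}u$.
Then $\psi_s = e^{-2s}(u_s - 2u)$, $\psi_{ss} = e^{-2s}(u_{ss} - 4u_s + 4u)$, $\psi_{tt} = e^{-2s}u_{tt}$; substituting and dividing by $e^{-2s}$, the lower-order terms cancel: $u_{tt} = \frac{1}{4}u_{ss}$ (standard wave equation).
Data for $u$: $u(s,0) = e^{2s}\psi(s,0) = \sin(4 s)$; $u_t(s,0) = e^{2s}\psi_t(s,0) = 2 \sin(2 s)$. The boundary conditions carry over: $u(0,t) = u(\pi,t) = 0$.
Separating variables: $u = \sum [A_n \cos(\omega_n t) + B_n \sin(\omega_n t)] \sin(ns)$, $\omega_n = n/2$. From ICs ($B_n$ = velocity coefficient / $\omega_n$): $A_4=1, B_2=2$.
So $u(s,t) = 2 \sin(2 s) \sin(t) + \sin(4 s) \cos(2 t)$, and $\psi(s,t) = e^{-2s}u(s,t)$.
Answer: $\psi(s, t) = 2 e^{-2 s} \sin(2 s) \sin(t) + e^{-2 s} \sin(4 s) \cos(2 t)$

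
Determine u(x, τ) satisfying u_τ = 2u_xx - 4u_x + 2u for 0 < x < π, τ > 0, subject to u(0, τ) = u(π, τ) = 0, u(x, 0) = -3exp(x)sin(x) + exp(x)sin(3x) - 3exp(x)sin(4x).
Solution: Substitute u = exp(x)w.
Then u_x = exp(x)(w_x + w), u_xx = exp(x)(w_xx + 2w_x + w), u_τ = exp(x)w_τ; substituting and dividing by exp(x), the lower-order terms cancel: w_τ = 2w_xx (standard heat equation).
Data for w: w(x,0) = exp(-x)u(x,0) = -3sin(x) + sin(3x) - 3sin(4x). The boundary conditions carry over: w(0,τ) = w(π,τ) = 0.
Separating variables: w = Σ c_n exp(-2n²τ) sin(nx). From w(x,0) = -3sin(x) + sin(3x) - 3sin(4x): c_1=-3, c_3=1, c_4=-3.
So w(x,τ) = -3exp(-2τ)sin(x) + exp(-18τ)sin(3x) - 3exp(-32τ)sin(4x), and u(x,τ) = exp(x)w(x,τ).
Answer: u(x, τ) = -3exp(x)exp(-2τ)sin(x) + exp(x)exp(-18τ)sin(3x) - 3exp(x)exp(-32τ)sin(4x)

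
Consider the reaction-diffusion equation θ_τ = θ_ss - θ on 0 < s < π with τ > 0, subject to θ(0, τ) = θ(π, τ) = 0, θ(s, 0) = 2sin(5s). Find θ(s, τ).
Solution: Substitute θ = exp(-τ)u, i.e. u = exp(τ)θ.
By the product rule, θ_τ = exp(-τ)(u_τ - u), θ_ss = exp(-τ)u_ss.
Substituting into the PDE and dividing by exp(-τ): u_τ - u = u_ss - u.
The lower-order terms cancel, leaving the standard heat equation u_τ = u_ss.
Initial data for u: u(s,0) = θ(s,0) = 2sin(5s). The boundary conditions carry over: u(0,τ) = u(π,τ) = 0.
Solve for u:
  Using separation of variables u = X(s)G(τ):
  Eigenfunctions: sin(ns), n = 1, 2, 3, ...
  General solution: u(s, τ) = Σ c_n sin(ns) exp(-n² τ)
  Matching u(s,0) = 2sin(5s) term by term: c_5=2.
Hence u(s,τ) = 2exp(-25τ)sin(5s).
Transform back: θ(s,τ) = exp(-τ)u(s,τ).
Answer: θ(s, τ) = 2exp(-26τ)sin(5s)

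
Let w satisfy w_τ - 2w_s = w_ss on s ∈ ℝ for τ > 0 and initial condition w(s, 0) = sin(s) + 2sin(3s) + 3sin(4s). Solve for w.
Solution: Moving frame: η = s + 2τ, σ = τ, w = u(η,σ), so w_τ = u_σ + 2u_η and w_ss = u_ηη.
Hence w_τ - 2w_s = u_σ and the PDE becomes the heat equation u_σ = u_ηη on η ∈ ℝ.
Initial data: u(η,0) = w(η,0) = sin(η) + 2sin(3η) + 3sin(4η). Each mode sin(nη) decays as exp(-n²σ) on ℝ, so u(η,σ) = Σ c_n exp(-n²σ) sin(nη) with c_1=1, c_3=2, c_4=3: u(η,σ) = exp(-σ)sin(η) + 2exp(-9σ)sin(3η) + 3exp(-16σ)sin(4η).
Substituting back: w(s,τ) = u(s + 2τ, τ).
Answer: w(s, τ) = exp(-τ)sin(s + 2τ) + 2exp(-9τ)sin(3s + 6τ) + 3exp(-16τ)sin(4s + 8τ)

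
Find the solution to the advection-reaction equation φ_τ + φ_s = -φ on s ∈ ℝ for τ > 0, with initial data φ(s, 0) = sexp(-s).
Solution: Substitute φ = exp(-s)u, i.e. u = exp(s)φ.
By the product rule, φ_s = exp(-s)(u_s - u), φ_τ = exp(-s)u_τ.
Substituting into the PDE and dividing by exp(-s): u_τ + (u_s - u) = -u.
The lower-order terms cancel, leaving the standard advection equation u_τ + u_s = 0.
Initial data for u: u(s,0) = exp(s)φ(s,0) = s.
Solve for u:
  By method of characteristics (waves move right with speed 1):
  Along characteristics s - τ = const, u is constant, so u(s,τ) = f(s - τ) with f = u(·, 0).
Hence u(s,τ) = s - τ.
Transform back: φ(s,τ) = exp(-s)u(s,τ).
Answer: φ(s, τ) = sexp(-s) - τexp(-s)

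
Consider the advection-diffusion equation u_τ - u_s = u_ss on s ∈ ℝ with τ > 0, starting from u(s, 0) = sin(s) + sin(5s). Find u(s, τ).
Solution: Moving frame: η = s + τ, σ = τ, u = w(η,σ), so u_τ = w_σ + w_η and u_ss = w_ηη.
Hence u_τ - u_s = w_σ and the PDE becomes the heat equation w_σ = w_ηη on η ∈ ℝ.
Initial data: w(η,0) = u(η,0) = sin(η) + sin(5η). Each mode sin(nη) decays as exp(-n²σ) on ℝ, so w(η,σ) = Σ c_n exp(-n²σ) sin(nη) with c_1=1, c_5=1: w(η,σ) = exp(-σ)sin(η) + exp(-25σ)sin(5η).
Substituting back: u(s,τ) = w(s + τ, τ).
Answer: u(s, τ) = exp(-τ)sin(s + τ) + exp(-25τ)sin(5s + 5τ)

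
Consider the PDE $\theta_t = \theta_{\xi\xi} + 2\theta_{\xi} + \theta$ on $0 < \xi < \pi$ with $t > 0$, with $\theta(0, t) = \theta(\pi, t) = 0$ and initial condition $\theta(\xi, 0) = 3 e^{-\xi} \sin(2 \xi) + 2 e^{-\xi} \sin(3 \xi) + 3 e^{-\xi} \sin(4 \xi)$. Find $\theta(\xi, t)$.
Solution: Substitute $\theta = e^{-\xi}u$, i.e. $u = e^{\xi}\theta$.
By the product rule, $\theta_{\xi} = e^{-\xi}(u_{\xi} - u)$, $\theta_{\xi\xi} = e^{-\xi}(u_{\xi\xi} - 2u_{\xi} + u)$, $\theta_t = e^{-\xi}u_t$.
Substituting into the PDE and dividing by $e^{-\xi}$: $u_t = (u_{\xi\xi} - 2u_{\xi} + u) + 2(u_{\xi} - u) + u$.
The lower-order terms cancel, leaving the standard heat equation $u_t = u_{\xi\xi}$.
Initial data for $u$: $u(\xi,0) = e^{\xi}\theta(\xi,0) = 3 \sin(2 \xi) + 2 \sin(3 \xi) + 3 \sin(4 \xi)$. The boundary conditions carry over: $u(0,t) = u(\pi,t) = 0$.
Solve for $u$:
  Using separation of variables $u = X(\xi)G(t)$:
  Eigenfunctions: $\sin(n\xi)$, $n = 1, 2, 3, \ldots$
  General solution: $u(\xi, t) = \sum c_n \sin(n\xi) e^{-n^2 t}$
  Matching $u(\xi,0) = 3 \sin(2 \xi) + 2 \sin(3 \xi) + 3 \sin(4 \xi)$ term by term: $c_2=3, c_3=2, c_4=3$.
Hence $u(\xi,t) = 3 e^{-4 t} \sin(2 \xi) + 2 e^{-9 t} \sin(3 \xi) + 3 e^{-16 t} \sin(4 \xi)$.
Transform back: $\theta(\xi,t) = e^{-\xi}u(\xi,t)$.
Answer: $\theta(\xi, t) = 3 e^{-\xi} e^{-4 t} \sin(2 \xi) + 2 e^{-\xi} e^{-9 t} \sin(3 \xi) + 3 e^{-\xi} e^{-16 t} \sin(4 \xi)$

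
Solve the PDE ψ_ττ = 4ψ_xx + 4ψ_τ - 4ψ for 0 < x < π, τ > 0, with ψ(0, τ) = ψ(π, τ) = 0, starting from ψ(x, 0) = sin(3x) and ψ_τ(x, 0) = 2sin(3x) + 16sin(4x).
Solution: Substitute ψ = exp(2τ)u.
Then ψ_τ = exp(2τ)(u_τ + 2u), ψ_ττ = exp(2τ)(u_ττ + 4u_τ + 4u), ψ_xx = exp(2τ)u_xx; substituting and dividing by exp(2τ), the lower-order terms cancel: u_ττ = 4u_xx (standard wave equation).
Data for u: u(x,0) = ψ(x,0) = sin(3x); u_τ(x,0) = ψ_τ(x,0) - 2ψ(x,0) = 16sin(4x). The boundary conditions carry over: u(0,τ) = u(π,τ) = 0.
Separating variables: u = Σ [A_n cos(ω_n τ) + B_n sin(ω_n τ)] sin(nx), ω_n = 2n. From ICs (B_n = velocity coefficient / ω_n): A_3=1, B_4=2.
So u(x,τ) = sin(3x)cos(6τ) + 2sin(4x)sin(8τ), and ψ(x,τ) = exp(2τ)u(x,τ).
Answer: ψ(x, τ) = exp(2τ)sin(3x)cos(6τ) + 2exp(2τ)sin(4x)sin(8τ)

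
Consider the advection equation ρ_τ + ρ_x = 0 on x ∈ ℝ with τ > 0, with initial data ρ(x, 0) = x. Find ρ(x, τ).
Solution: By method of characteristics (waves move right with speed 1):
Along characteristics x - τ = const, ρ is constant, so ρ(x,τ) = f(x - τ) with f = ρ(·, 0).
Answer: ρ(x, τ) = x - τ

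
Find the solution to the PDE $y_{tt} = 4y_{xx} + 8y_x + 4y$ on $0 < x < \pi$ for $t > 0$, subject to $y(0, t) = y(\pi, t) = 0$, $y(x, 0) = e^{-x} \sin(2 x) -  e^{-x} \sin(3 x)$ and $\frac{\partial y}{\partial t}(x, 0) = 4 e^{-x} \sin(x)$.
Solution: Substitute $y = e^{-x}u$, i.e. $u = e^{x}y$.
By the product rule, $y_x = e^{-x}(u_x - u)$, $y_{xx} = e^{-x}(u_{xx} - 2u_x + u)$, $y_{tt} = e^{-x}u_{tt}$.
Substituting into the PDE and dividing by $e^{-x}$: $u_{tt} = 4(u_{xx} - 2u_x + u) + 8(u_x - u) + 4u$.
The lower-order terms cancel, leaving the standard wave equation $u_{tt} = 4u_{xx}$.
Initial data for $u$: $u(x,0) = e^{x}y(x,0) = \sin(2 x) - \sin(3 x)$; $u_t(x,0) = e^{x}y_t(x,0) = 4 \sin(x)$. The boundary conditions carry over: $u(0,t) = u(\pi,t) = 0$.
Solve for $u$:
  Using separation of variables $u = X(x)T(t)$:
  Eigenfunctions: $\sin(nx)$, $n = 1, 2, 3, \ldots$
  General solution: $u(x, t) = \sum [A_n \cos(2n t) + B_n \sin(2n t)] \sin(nx)$
  From $u(x,0) = \sin(2 x) - \sin(3 x)$: $A_2=1, A_3=-1$. From $u_t(x,0) = 4 \sin(x)$, using $u_t(x,0) = \sum \omega_n B_n \sin(nx)$ with $\omega_n = 2n$: $B_1 = 4/2 = 2$.
Hence $u(x,t) = 2 \sin(2 t) \sin(x) + \sin(2 x) \cos(4 t) - \sin(3 x) \cos(6 t)$.
Transform back: $y(x,t) = e^{-x}u(x,t)$.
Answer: $y(x, t) = 2 e^{-x} \sin(2 t) \sin(x) + e^{-x} \sin(2 x) \cos(4 t) -  e^{-x} \sin(3 x) \cos(6 t)$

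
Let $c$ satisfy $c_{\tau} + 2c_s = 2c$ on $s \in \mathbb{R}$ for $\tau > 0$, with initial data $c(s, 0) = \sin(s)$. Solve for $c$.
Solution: Substitute $c = e^{2\tau}u$, i.e. $u = e^{-2\tau}c$.
By the product rule, $c_{\tau} = e^{2\tau}(u_{\tau} + 2u)$, $c_s = e^{2\tau}u_s$.
Substituting into the PDE and dividing by $e^{2\tau}$: $u_{\tau} + 2u + 2u_s = 2u$.
The lower-order terms cancel, leaving the standard advection equation $u_{\tau} + 2u_s = 0$.
Initial data for $u$: $u(s,0) = c(s,0) = \sin(s)$.
Solve for $u$:
  By method of characteristics (waves move right with speed 2):
  Along characteristics $s - 2\tau =$ const, $u$ is constant, so $u(s,\tau) = f(s - 2\tau)$ with $f = u( \cdot , 0)$.
Hence $u(s,\tau) = \sin(s - 2 \tau)$.
Transform back: $c(s,\tau) = e^{2\tau}u(s,\tau)$.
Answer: $c(s, \tau) = - e^{2 \tau} \sin(2 \tau - s)$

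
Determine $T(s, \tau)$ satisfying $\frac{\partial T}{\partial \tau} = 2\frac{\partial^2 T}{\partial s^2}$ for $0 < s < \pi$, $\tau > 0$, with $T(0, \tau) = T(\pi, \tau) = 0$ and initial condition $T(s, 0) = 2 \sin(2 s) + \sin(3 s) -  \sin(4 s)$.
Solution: Using separation of variables $T = X(s)G(\tau)$:
Eigenfunctions: $\sin(ns)$, $n = 1, 2, 3, \ldots$
General solution: $T(s, \tau) = \sum c_n \sin(ns) e^{-2n^2 \tau}$
Matching $T(s,0) = 2 \sin(2 s) + \sin(3 s) - \sin(4 s)$ term by term: $c_2=2, c_3=1, c_4=-1$.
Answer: $T(s, \tau) = 2 e^{-8 \tau} \sin(2 s) + e^{-18 \tau} \sin(3 s) -  e^{-32 \tau} \sin(4 s)$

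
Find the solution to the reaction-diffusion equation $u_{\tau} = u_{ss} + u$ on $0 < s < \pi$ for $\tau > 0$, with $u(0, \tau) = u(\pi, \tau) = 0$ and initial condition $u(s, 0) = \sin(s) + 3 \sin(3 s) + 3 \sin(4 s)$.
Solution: Substitute $u = e^{\tau}w$, i.e. $w = e^{-\tau}u$.
By the product rule, $u_{\tau} = e^{\tau}(w_{\tau} + w)$, $u_{ss} = e^{\tau}w_{ss}$.
Substituting into the PDE and dividing by $e^{\tau}$: $w_{\tau} + w = w_{ss} + w$.
The lower-order terms cancel, leaving the standard heat equation $w_{\tau} = w_{ss}$.
Initial data for $w$: $w(s,0) = u(s,0) = \sin(s) + 3 \sin(3 s) + 3 \sin(4 s)$. The boundary conditions carry over: $w(0,\tau) = w(\pi,\tau) = 0$.
Solve for $w$:
  Using separation of variables $w = X(s)T(\tau)$:
  Eigenfunctions: $\sin(ns)$, $n = 1, 2, 3, \ldots$
  General solution: $w(s, \tau) = \sum c_n \sin(ns) e^{-n^2 \tau}$
  Matching $w(s,0) = \sin(s) + 3 \sin(3 s) + 3 \sin(4 s)$ term by term: $c_1=1, c_3=3, c_4=3$.
Hence $w(s,\tau) = e^{-\tau} \sin(s) + 3 e^{-9 \tau} \sin(3 s) + 3 e^{-16 \tau} \sin(4 s)$.
Transform back: $u(s,\tau) = e^{\tau}w(s,\tau)$.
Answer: $u(s, \tau) = \sin(s) + 3 e^{-8 \tau} \sin(3 s) + 3 e^{-15 \tau} \sin(4 s)$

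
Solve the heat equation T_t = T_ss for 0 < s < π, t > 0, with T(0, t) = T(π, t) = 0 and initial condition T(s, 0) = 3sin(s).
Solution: Separating variables: T = Σ c_n exp(-n²t) sin(ns). From T(s,0) = 3sin(s): c_1=3.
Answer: T(s, t) = 3exp(-t)sin(s)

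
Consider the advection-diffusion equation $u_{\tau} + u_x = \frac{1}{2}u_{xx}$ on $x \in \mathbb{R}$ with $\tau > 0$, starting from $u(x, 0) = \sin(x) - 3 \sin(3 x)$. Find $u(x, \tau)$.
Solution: Change to a moving frame: let $\eta = x - \tau$, $\sigma = \tau$ and write $u(x,\tau) = w(\eta,\sigma)$.
By the chain rule $u_{\tau} = w_{\sigma} - w_{\eta}$, $u_x = w_{\eta}$, $u_{xx} = w_{\eta\eta}$.
Then $u_{\tau} + u_x = w_{\sigma}$: the advection term cancels and the PDE becomes the heat equation $w_{\sigma} = \frac{1}{2}w_{\eta\eta}$ on $\eta \in \mathbb{R}$.
Initial data: $w(\eta,0) = u(\eta,0) = \sin(\eta) - 3 \sin(3 \eta)$.
On $\eta \in \mathbb{R}$ each mode satisfies $(\sin(n\eta))'' = -n^2 \sin(n\eta)$, so $e^{-n^2\sigma/2} \sin(n\eta)$ solves the heat equation; by superposition $w(\eta,\sigma) = \sum c_n e^{-n^2\sigma/2} \sin(n\eta)$.
Reading off the coefficients: $c_1=1, c_3=-3$, so $w(\eta,\sigma) = e^{-\sigma/2} \sin(\eta) - 3 e^{-9 \sigma/2} \sin(3 \eta)$.
Substituting back $\eta = x - \tau$, $\sigma = \tau$: $u(x,\tau) = w(x - \tau, \tau)$.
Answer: $u(x, \tau) = - e^{-\tau/2} \sin(\tau - x) + 3 e^{-9 \tau/2} \sin(3 \tau - 3 x)$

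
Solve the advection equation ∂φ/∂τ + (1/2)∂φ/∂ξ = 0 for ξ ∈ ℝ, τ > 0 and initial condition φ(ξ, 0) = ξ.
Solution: By method of characteristics (waves move right with speed 1/2):
Along characteristics ξ - (1/2)τ = const, φ is constant, so φ(ξ,τ) = f(ξ - (1/2)τ) with f = φ(·, 0).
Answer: φ(ξ, τ) = ξ - (1/2)τ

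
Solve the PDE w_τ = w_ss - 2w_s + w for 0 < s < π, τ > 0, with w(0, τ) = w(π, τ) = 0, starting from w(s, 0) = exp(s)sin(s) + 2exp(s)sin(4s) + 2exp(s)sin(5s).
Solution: Substitute w = exp(s)u, i.e. u = exp(-s)w.
By the product rule, w_s = exp(s)(u_s + u), w_ss = exp(s)(u_ss + 2u_s + u), w_τ = exp(s)u_τ.
Substituting into the PDE and dividing by exp(s): u_τ = (u_ss + 2u_s + u) - 2(u_s + u) + u.
The lower-order terms cancel, leaving the standard heat equation u_τ = u_ss.
Initial data for u: u(s,0) = exp(-s)w(s,0) = sin(s) + 2sin(4s) + 2sin(5s). The boundary conditions carry over: u(0,τ) = u(π,τ) = 0.
Solve for u:
  Using separation of variables u = X(s)T(τ):
  Eigenfunctions: sin(ns), n = 1, 2, 3, ...
  General solution: u(s, τ) = Σ c_n sin(ns) exp(-n² τ)
  Matching u(s,0) = sin(s) + 2sin(4s) + 2sin(5s) term by term: c_1=1, c_4=2, c_5=2.
Hence u(s,τ) = exp(-τ)sin(s) + 2exp(-16τ)sin(4s) + 2exp(-25τ)sin(5s).
Transform back: w(s,τ) = exp(s)u(s,τ).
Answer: w(s, τ) = exp(s)exp(-τ)sin(s) + 2exp(s)exp(-16τ)sin(4s) + 2exp(s)exp(-25τ)sin(5s)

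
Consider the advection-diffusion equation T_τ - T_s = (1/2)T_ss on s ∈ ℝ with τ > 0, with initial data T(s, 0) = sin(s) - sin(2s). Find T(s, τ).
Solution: Change to a moving frame: let η = s + τ, σ = τ and write T(s,τ) = u(η,σ).
By the chain rule T_τ = u_σ + u_η, T_s = u_η, T_ss = u_ηη.
Then T_τ - T_s = u_σ: the advection term cancels and the PDE becomes the heat equation u_σ = (1/2)u_ηη on η ∈ ℝ.
Initial data: u(η,0) = T(η,0) = sin(η) - sin(2η).
On η ∈ ℝ each mode satisfies (sin(nη))″ = -n² sin(nη), so exp(-n²σ/2) sin(nη) solves the heat equation; by superposition u(η,σ) = Σ c_n exp(-n²σ/2) sin(nη).
Reading off the coefficients: c_1=1, c_2=-1, so u(η,σ) = -exp(-2σ)sin(2η) + exp(-σ/2)sin(η).
Substituting back η = s + τ, σ = τ: T(s,τ) = u(s + τ, τ).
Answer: T(s, τ) = -exp(-2τ)sin(2s + 2τ) + exp(-τ/2)sin(s + τ)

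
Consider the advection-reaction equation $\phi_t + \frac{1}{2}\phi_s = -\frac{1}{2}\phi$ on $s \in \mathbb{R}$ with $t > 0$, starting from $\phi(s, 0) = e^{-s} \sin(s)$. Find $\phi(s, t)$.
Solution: Substitute $\phi = e^{-s}u$.
Then $\phi_s = e^{-s}(u_s - u)$, $\phi_t = e^{-s}u_t$; substituting and dividing by $e^{-s}$, the lower-order terms cancel: $u_t + \frac{1}{2}u_s = 0$ (standard advection equation).
Data for $u$: $u(s,0) = e^{s}\phi(s,0) = \sin(s)$.
By characteristics ($ds/dt = 1/2$), $u(s,t) = f(s - \frac{1}{2}t)$ with $f = u( \cdot , 0)$.
So $u(s,t) = \sin(s - t/2)$, and $\phi(s,t) = e^{-s}u(s,t)$.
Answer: $\phi(s, t) = e^{-s} \sin(s - t/2)$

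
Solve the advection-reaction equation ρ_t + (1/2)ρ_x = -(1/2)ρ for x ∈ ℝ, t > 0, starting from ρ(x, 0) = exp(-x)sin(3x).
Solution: Substitute ρ = exp(-x)u.
Then ρ_x = exp(-x)(u_x - u), ρ_t = exp(-x)u_t; substituting and dividing by exp(-x), the lower-order terms cancel: u_t + (1/2)u_x = 0 (standard advection equation).
Data for u: u(x,0) = exp(x)ρ(x,0) = sin(3x).
By characteristics (dx/dt = 1/2), u(x,t) = f(x - (1/2)t) with f = u(·, 0).
So u(x,t) = -sin(3t/2 - 3x), and ρ(x,t) = exp(-x)u(x,t).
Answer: ρ(x, t) = -exp(-x)sin(3t/2 - 3x)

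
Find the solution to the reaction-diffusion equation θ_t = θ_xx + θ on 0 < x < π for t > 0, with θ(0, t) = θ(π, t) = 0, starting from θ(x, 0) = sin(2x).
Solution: Substitute θ = exp(t)u, i.e. u = exp(-t)θ.
By the product rule, θ_t = exp(t)(u_t + u), θ_xx = exp(t)u_xx.
Substituting into the PDE and dividing by exp(t): u_t + u = u_xx + u.
The lower-order terms cancel, leaving the standard heat equation u_t = u_xx.
Initial data for u: u(x,0) = θ(x,0) = sin(2x). The boundary conditions carry over: u(0,t) = u(π,t) = 0.
Solve for u:
  Using separation of variables u = X(x)G(t):
  Eigenfunctions: sin(nx), n = 1, 2, 3, ...
  General solution: u(x, t) = Σ c_n sin(nx) exp(-n² t)
  Matching u(x,0) = sin(2x) term by term: c_2=1.
Hence u(x,t) = exp(-4t)sin(2x).
Transform back: θ(x,t) = exp(t)u(x,t).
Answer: θ(x, t) = exp(-3t)sin(2x)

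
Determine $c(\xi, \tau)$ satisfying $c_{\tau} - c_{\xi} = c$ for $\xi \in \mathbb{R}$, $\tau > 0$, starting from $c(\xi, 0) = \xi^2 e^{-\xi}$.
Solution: Substitute $c = e^{-\xi}u$.
Then $c_{\xi} = e^{-\xi}(u_{\xi} - u)$, $c_{\tau} = e^{-\xi}u_{\tau}$; substituting and dividing by $e^{-\xi}$, the lower-order terms cancel: $u_{\tau} - u_{\xi} = 0$ (standard advection equation).
Data for $u$: $u(\xi,0) = e^{\xi}c(\xi,0) = \xi^2$.
By characteristics ($d\xi/d\tau = -1$), $u(\xi,\tau) = f(\xi + \tau)$ with $f = u( \cdot , 0)$.
So $u(\xi,\tau) = \xi^2 + 2 \xi \tau + \tau^2$, and $c(\xi,\tau) = e^{-\xi}u(\xi,\tau)$.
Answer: $c(\xi, \tau) = \tau^2 e^{-\xi} + 2 \tau \xi e^{-\xi} + \xi^2 e^{-\xi}$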